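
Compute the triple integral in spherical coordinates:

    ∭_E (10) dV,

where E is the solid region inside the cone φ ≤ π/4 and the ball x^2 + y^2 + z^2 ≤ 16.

In spherical coordinates, x = ρ sin(φ) cos(θ), y = ρ sin(φ) sin(θ), z = ρ cos(φ), and dV = ρ^2 sin(φ) dρ dφ dθ.

The integrand becomes 10, so

    ∭_E (10) dV = ∫_{0}^{2π} ∫_{0}^{π/4} ∫_{0}^{4} (10) · ρ^2 sin(φ) dρ dφ dθ.

Inner (ρ): 640sin(φ)/3.
Middle (φ): 640/3 - 320sqrt(2)/3.
Outer (θ): 640π (2 - sqrt(2))/3.

Therefore the triple integral equals 640π (2 - sqrt(2))/3.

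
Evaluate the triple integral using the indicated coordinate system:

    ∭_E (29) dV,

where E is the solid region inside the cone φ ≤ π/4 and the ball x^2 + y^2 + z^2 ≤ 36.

In spherical coordinates, x = ρ sin(φ) cos(θ), y = ρ sin(φ) sin(θ), z = ρ cos(φ), and dV = ρ^2 sin(φ) dρ dφ dθ.

The integrand becomes 29, so

    ∭_E (29) dV = ∫_{0}^{2π} ∫_{0}^{π/4} ∫_{0}^{6} (29) · ρ^2 sin(φ) dρ dφ dθ.

Inner (ρ): 2088sin(φ).
Middle (φ): 2088 - 1044sqrt(2).
Outer (θ): 2088π (2 - sqrt(2)).

Therefore the triple integral equals 2088π (2 - sqrt(2)).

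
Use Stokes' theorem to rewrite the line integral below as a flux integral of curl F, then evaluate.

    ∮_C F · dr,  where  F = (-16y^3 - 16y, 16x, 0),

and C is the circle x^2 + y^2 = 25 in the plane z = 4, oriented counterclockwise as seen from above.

Let S be the flat disk x^2 + y^2 ≤ 25 in the plane z = 4, with upward unit normal n̂ = ẑ. By Stokes' theorem,

    ∮_C F · dr = ∬_S (∇ × F) · n̂ dS = ∬_D (curl F)_z dA,

where D is the disk x^2 + y^2 ≤ 25.

Compute the curl of F = (-16y^3 - 16y, 16x, 0):
    (∇ × F)_x = ∂F_z/∂y - ∂F_y/∂z = 0,
    (∇ × F)_y = ∂F_x/∂z - ∂F_z/∂x = 0,
    (∇ × F)_z = ∂F_y/∂x - ∂F_x/∂y = 48y^2 + 32.

On z = 4, (curl F)_z = 48y^2 + 32.

Convert to polar (x = r cos θ, y = r sin θ, dA = r dr dθ); the integrand becomes 48r^2sin(θ)^2 + 32, so

    ∬_D (curl F)_z dA = ∫_0^{2π} ∫_0^{5} (48r^2sin(θ)^2 + 32) · r dr dθ.

Inner (r from 0 to 5): 7500sin(θ)^2 + 400.
Outer (θ from 0 to 2π): 8300π.

Therefore ∮_C F · dr = 8300π.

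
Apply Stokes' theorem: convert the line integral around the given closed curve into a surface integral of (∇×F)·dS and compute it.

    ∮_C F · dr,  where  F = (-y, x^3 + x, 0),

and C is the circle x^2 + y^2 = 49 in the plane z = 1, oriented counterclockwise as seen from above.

Let S be the flat disk x^2 + y^2 ≤ 49 in the plane z = 1, with upward unit normal n̂ = ẑ. By Stokes' theorem,

    ∮_C F · dr = ∬_S (∇ × F) · n̂ dS = ∬_D (curl F)_z dA,

where D is the disk x^2 + y^2 ≤ 49.

Compute the curl of F = (-y, x^3 + x, 0):
    (∇ × F)_x = ∂F_z/∂y - ∂F_y/∂z = 0,
    (∇ × F)_y = ∂F_x/∂z - ∂F_z/∂x = 0,
    (∇ × F)_z = ∂F_y/∂x - ∂F_x/∂y = 3x^2 + 2.

On z = 1, (curl F)_z = 3x^2 + 2.

Convert to polar (x = r cos θ, y = r sin θ, dA = r dr dθ); the integrand becomes 3r^2cos(θ)^2 + 2, so

    ∬_D (curl F)_z dA = ∫_0^{2π} ∫_0^{7} (3r^2cos(θ)^2 + 2) · r dr dθ.

Inner (r from 0 to 7): 7203cos(θ)^2/4 + 49.
Outer (θ from 0 to 2π): 7595π/4.

Therefore ∮_C F · dr = 7595π/4.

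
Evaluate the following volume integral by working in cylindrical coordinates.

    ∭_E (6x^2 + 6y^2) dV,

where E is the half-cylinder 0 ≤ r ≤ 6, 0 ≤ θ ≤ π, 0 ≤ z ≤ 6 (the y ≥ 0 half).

In cylindrical coordinates, x = r cos(θ), y = r sin(θ), z = z, and dV = r dr dθ dz.

The integrand becomes 6r^2, so

    ∭_E (6x^2 + 6y^2) dV = ∫_{0}^{π} ∫_{0}^{6} ∫_{0}^{6} (6r^2) · r dz dr dθ.

Inner (z): 36r^3.
Middle (r from 0 to 6): 11664.
Outer (θ): 11664π.

Therefore the triple integral equals 11664π.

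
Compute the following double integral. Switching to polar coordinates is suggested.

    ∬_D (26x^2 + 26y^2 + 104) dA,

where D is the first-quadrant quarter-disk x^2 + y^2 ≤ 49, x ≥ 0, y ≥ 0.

The region D is 0 ≤ r ≤ 7, 0 ≤ θ ≤ π/2 in polar coordinates, where x = r cos(θ), y = r sin(θ), and dA = r dr dθ.

Under the substitution, the integrand becomes 26r^2 + 104, so

    ∬_D (26x^2 + 26y^2 + 104) dA = ∫_{0}^{π/2} ∫_{0}^{7} (26r^2 + 104) · r dr dθ.

Inner integral (in r): ∫_{0}^{7} (26r^2 + 104) · r dr = 36309/2.

Outer integral (in θ): ∫_{0}^{π/2} (36309/2) dθ = 36309π/4.

Therefore ∬_D (26x^2 + 26y^2 + 104) dA = 36309π/4.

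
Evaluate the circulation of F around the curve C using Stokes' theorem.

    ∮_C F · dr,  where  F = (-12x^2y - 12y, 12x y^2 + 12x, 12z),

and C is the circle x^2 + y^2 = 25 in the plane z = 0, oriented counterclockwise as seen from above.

Let S be the flat disk x^2 + y^2 ≤ 25 in the plane z = 0, with upward unit normal n̂ = ẑ. By Stokes' theorem,

    ∮_C F · dr = ∬_S (∇ × F) · n̂ dS = ∬_D (curl F)_z dA,

where D is the disk x^2 + y^2 ≤ 25.

Compute the curl of F = (-12x^2y - 12y, 12x y^2 + 12x, 12z):
    (∇ × F)_x = ∂F_z/∂y - ∂F_y/∂z = 0,
    (∇ × F)_y = ∂F_x/∂z - ∂F_z/∂x = 0,
    (∇ × F)_z = ∂F_y/∂x - ∂F_x/∂y = 12x^2 + 12y^2 + 24.

On z = 0, (curl F)_z = 12x^2 + 12y^2 + 24.

Convert to polar (x = r cos θ, y = r sin θ, dA = r dr dθ); the integrand becomes 12r^2 + 24, so

    ∬_D (curl F)_z dA = ∫_0^{2π} ∫_0^{5} (12r^2 + 24) · r dr dθ.

Inner (r from 0 to 5): 2175.
Outer (θ from 0 to 2π): 4350π.

Therefore ∮_C F · dr = 4350π.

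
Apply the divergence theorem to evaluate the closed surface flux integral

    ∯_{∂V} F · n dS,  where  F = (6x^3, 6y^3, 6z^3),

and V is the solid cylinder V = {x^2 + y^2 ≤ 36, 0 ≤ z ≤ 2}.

By the divergence theorem,

    ∯_{∂V} F · n dS = ∭_V (∇ · F) dV.

Compute the divergence:
    ∇ · F = ∂F_x/∂x + ∂F_y/∂y + ∂F_z/∂z = 18x^2 + 18y^2 + 18z^2.

In cylindrical coordinates, x = r cos(θ), y = r sin(θ), z = z, dV = r dr dθ dz, with 0 ≤ r ≤ 6, 0 ≤ θ ≤ 2π, 0 ≤ z ≤ 2.

The integrand, after substitution and multiplying by the volume element, becomes (18r^2 + 18z^2) · r, so

    ∭_V (∇·F) dV = ∫_0^{2π} ∫_0^{6} ∫_0^{2} (18r^2 + 18z^2) · r dz dr dθ.

Inner (z from 0 to 2): 36r^3 + 48r.
Middle (r from 0 to 6): 12528.
Outer (θ from 0 to 2π): 25056π.

Therefore ∯_{∂V} F · n dS = 25056π.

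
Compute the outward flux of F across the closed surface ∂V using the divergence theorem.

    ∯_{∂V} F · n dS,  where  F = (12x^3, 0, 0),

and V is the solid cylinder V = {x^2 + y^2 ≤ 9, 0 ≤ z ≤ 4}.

By the divergence theorem,

    ∯_{∂V} F · n dS = ∭_V (∇ · F) dV.

Compute the divergence:
    ∇ · F = ∂F_x/∂x + ∂F_y/∂y + ∂F_z/∂z = 36x^2 + 0 + 0 = 36x^2.

In cylindrical coordinates, x = r cos(θ), y = r sin(θ), z = z, dV = r dr dθ dz, with 0 ≤ r ≤ 3, 0 ≤ θ ≤ 2π, 0 ≤ z ≤ 4.

The integrand, after substitution and multiplying by the volume element, becomes (36r^2cos(θ)^2) · r, so

    ∭_V (∇·F) dV = ∫_0^{2π} ∫_0^{3} ∫_0^{4} (36r^2cos(θ)^2) · r dz dr dθ.

Inner (z from 0 to 4): 144r^3cos(θ)^2.
Middle (r from 0 to 3): 2916cos(θ)^2.
Outer (θ from 0 to 2π): 2916π.

Therefore ∯_{∂V} F · n dS = 2916π.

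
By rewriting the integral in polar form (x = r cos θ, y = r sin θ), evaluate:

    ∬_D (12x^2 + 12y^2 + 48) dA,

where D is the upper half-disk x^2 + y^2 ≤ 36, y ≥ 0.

The region D is 0 ≤ r ≤ 6, 0 ≤ θ ≤ π in polar coordinates, where x = r cos(θ), y = r sin(θ), and dA = r dr dθ.

Under the substitution, the integrand becomes 12r^2 + 48, so

    ∬_D (12x^2 + 12y^2 + 48) dA = ∫_{0}^{π} ∫_{0}^{6} (12r^2 + 48) · r dr dθ.

Inner integral (in r): ∫_{0}^{6} (12r^2 + 48) · r dr = 4752.

Outer integral (in θ): ∫_{0}^{π} (4752) dθ = 4752π.

Therefore ∬_D (12x^2 + 12y^2 + 48) dA = 4752π.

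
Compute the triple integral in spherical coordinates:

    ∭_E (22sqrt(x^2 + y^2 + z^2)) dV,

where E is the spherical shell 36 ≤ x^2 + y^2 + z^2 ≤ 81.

In spherical coordinates, x = ρ sin(φ) cos(θ), y = ρ sin(φ) sin(θ), z = ρ cos(φ), and dV = ρ^2 sin(φ) dρ dφ dθ.

The integrand becomes 22ρ, so

    ∭_E (22sqrt(x^2 + y^2 + z^2)) dV = ∫_{0}^{2π} ∫_{0}^{π} ∫_{6}^{9} (22ρ) · ρ^2 sin(φ) dρ dφ dθ.

Inner (ρ): 57915sin(φ)/2.
Middle (φ): 57915.
Outer (θ): 115830π.

Therefore the triple integral equals 115830π.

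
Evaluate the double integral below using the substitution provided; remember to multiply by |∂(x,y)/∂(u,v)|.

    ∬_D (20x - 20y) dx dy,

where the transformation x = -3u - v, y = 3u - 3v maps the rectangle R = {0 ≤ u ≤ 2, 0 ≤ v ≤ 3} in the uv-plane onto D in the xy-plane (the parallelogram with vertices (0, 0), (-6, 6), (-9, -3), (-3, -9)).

Compute the Jacobian determinant of (x, y) with respect to (u, v):

    ∂(x,y)/∂(u,v) = | -3  -1 | = (-3)(-3) - (-1)(3) = 12.
                   | 3  -3 |

Its absolute value is |J| = 12 (the area scaling factor).

Substituting x = -3u - v, y = 3u - 3v into the integrand,

    20x - 20y → -120u + 40v,

so the integral becomes

    ∬_R (-120u + 40v) · |J| du dv = ∫_0^2 ∫_0^3 (-1440u + 480v) dv du.

Inner (v): 2160 - 4320u.
Outer (u): -4320.

Therefore ∬_D (20x - 20y) dx dy = -4320.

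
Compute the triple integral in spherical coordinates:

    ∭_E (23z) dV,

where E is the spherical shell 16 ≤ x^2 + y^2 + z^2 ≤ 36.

In spherical coordinates, x = ρ sin(φ) cos(θ), y = ρ sin(φ) sin(θ), z = ρ cos(φ), and dV = ρ^2 sin(φ) dρ dφ dθ.

The integrand becomes 23ρ cos(φ), so

    ∭_E (23z) dV = ∫_{0}^{2π} ∫_{0}^{π} ∫_{4}^{6} (23ρ cos(φ)) · ρ^2 sin(φ) dρ dφ dθ.

Inner (ρ): 2990sin(2φ).
Middle (φ): 0.
Outer (θ): 0.

Therefore the triple integral equals 0.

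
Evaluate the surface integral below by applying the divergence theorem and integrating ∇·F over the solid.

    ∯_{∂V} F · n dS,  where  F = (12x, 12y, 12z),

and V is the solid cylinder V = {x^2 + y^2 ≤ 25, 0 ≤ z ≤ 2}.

By the divergence theorem,

    ∯_{∂V} F · n dS = ∭_V (∇ · F) dV.

Compute the divergence:
    ∇ · F = ∂F_x/∂x + ∂F_y/∂y + ∂F_z/∂z = 12 + 12 + 12 = 36.

In cylindrical coordinates, x = r cos(θ), y = r sin(θ), z = z, dV = r dr dθ dz, with 0 ≤ r ≤ 5, 0 ≤ θ ≤ 2π, 0 ≤ z ≤ 2.

The integrand, after substitution and multiplying by the volume element, becomes (36) · r, so

    ∭_V (∇·F) dV = ∫_0^{2π} ∫_0^{5} ∫_0^{2} (36) · r dz dr dθ.

Inner (z from 0 to 2): 72r.
Middle (r from 0 to 5): 900.
Outer (θ from 0 to 2π): 1800π.

Therefore ∯_{∂V} F · n dS = 1800π.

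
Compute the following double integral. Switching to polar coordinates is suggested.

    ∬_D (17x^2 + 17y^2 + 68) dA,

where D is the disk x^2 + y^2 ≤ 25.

The region D is 0 ≤ r ≤ 5, 0 ≤ θ ≤ 2π in polar coordinates, where x = r cos(θ), y = r sin(θ), and dA = r dr dθ.

Under the substitution, the integrand becomes 17r^2 + 68, so

    ∬_D (17x^2 + 17y^2 + 68) dA = ∫_{0}^{2π} ∫_{0}^{5} (17r^2 + 68) · r dr dθ.

Inner integral (in r): ∫_{0}^{5} (17r^2 + 68) · r dr = 14025/4.

Outer integral (in θ): ∫_{0}^{2π} (14025/4) dθ = 14025π/2.

Therefore ∬_D (17x^2 + 17y^2 + 68) dA = 14025π/2.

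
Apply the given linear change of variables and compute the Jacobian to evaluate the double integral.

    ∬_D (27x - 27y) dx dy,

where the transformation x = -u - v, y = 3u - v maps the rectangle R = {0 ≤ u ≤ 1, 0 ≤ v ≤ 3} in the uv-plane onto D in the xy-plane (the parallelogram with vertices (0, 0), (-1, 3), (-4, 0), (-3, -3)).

Compute the Jacobian determinant of (x, y) with respect to (u, v):

    ∂(x,y)/∂(u,v) = | -1  -1 | = (-1)(-1) - (-1)(3) = 4.
                   | 3  -1 |

Its absolute value is |J| = 4 (the area scaling factor).

Substituting x = -u - v, y = 3u - v into the integrand,

    27x - 27y → -108u,

so the integral becomes

    ∬_R (-108u) · |J| du dv = ∫_0^1 ∫_0^3 (-432u) dv du.

Inner (v): -1296u.
Outer (u): -648.

Therefore ∬_D (27x - 27y) dx dy = -648.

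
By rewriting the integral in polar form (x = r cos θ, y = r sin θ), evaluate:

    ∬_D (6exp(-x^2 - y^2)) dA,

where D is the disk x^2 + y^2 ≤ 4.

The region D is 0 ≤ r ≤ 2, 0 ≤ θ ≤ 2π in polar coordinates, where x = r cos(θ), y = r sin(θ), and dA = r dr dθ.

Under the substitution, the integrand becomes 6exp(-r^2), so

    ∬_D (6exp(-x^2 - y^2)) dA = ∫_{0}^{2π} ∫_{0}^{2} (6exp(-r^2)) · r dr dθ.

Inner integral (in r): ∫_{0}^{2} (6exp(-r^2)) · r dr = 3 - 3exp(-4).

Outer integral (in θ): ∫_{0}^{2π} (3 - 3exp(-4)) dθ = -6π exp(-4) + 6π.

Therefore ∬_D (6exp(-x^2 - y^2)) dA = -6π exp(-4) + 6π.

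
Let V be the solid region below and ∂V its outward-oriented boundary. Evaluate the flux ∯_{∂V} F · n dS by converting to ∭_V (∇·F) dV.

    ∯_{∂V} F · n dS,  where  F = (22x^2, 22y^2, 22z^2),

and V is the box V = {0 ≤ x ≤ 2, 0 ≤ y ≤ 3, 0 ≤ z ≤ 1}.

By the divergence theorem,

    ∯_{∂V} F · n dS = ∭_V (∇ · F) dV.

Compute the divergence:
    ∇ · F = ∂F_x/∂x + ∂F_y/∂y + ∂F_z/∂z = 44x + 44y + 44z.

V is a rectangular box, so dV = dx dy dz with 0 ≤ x ≤ 2, 0 ≤ y ≤ 3, 0 ≤ z ≤ 1.

Integrate (44x + 44y + 44z) over V as an iterated integral:

    ∭_V (∇·F) dV = ∫_0^{2} ∫_0^{3} ∫_0^{1} (44x + 44y + 44z) dz dy dx.

Inner (z from 0 to 1): 44x + 44y + 22.
Middle (y from 0 to 3): 132x + 264.
Outer (x from 0 to 2): 792.

Therefore ∯_{∂V} F · n dS = 792.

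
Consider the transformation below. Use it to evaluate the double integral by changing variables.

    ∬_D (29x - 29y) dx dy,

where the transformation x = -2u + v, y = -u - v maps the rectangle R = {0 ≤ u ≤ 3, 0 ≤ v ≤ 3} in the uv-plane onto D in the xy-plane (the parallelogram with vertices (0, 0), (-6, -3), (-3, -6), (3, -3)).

Compute the Jacobian determinant of (x, y) with respect to (u, v):

    ∂(x,y)/∂(u,v) = | -2  1 | = (-2)(-1) - (1)(-1) = 3.
                   | -1  -1 |

Its absolute value is |J| = 3 (the area scaling factor).

Substituting x = -2u + v, y = -u - v into the integrand,

    29x - 29y → -29u + 58v,

so the integral becomes

    ∬_R (-29u + 58v) · |J| du dv = ∫_0^3 ∫_0^3 (-87u + 174v) dv du.

Inner (v): 783 - 261u.
Outer (u): 2349/2.

Therefore ∬_D (29x - 29y) dx dy = 2349/2.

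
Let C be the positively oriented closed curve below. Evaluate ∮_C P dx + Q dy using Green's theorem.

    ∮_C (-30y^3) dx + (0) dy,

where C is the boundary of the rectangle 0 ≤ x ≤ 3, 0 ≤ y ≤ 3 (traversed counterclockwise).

Green's theorem converts the closed line integral into a double integral over the enclosed region D:

    ∮_C P dx + Q dy = ∬_D (∂Q/∂x - ∂P/∂y) dA.

Here P = -30y^3, Q = 0, so

    ∂Q/∂x = 0,    ∂P/∂y = -90y^2,
    ∂Q/∂x - ∂P/∂y = 90y^2.

D is the region 0 ≤ x ≤ 3, 0 ≤ y ≤ 3. Evaluating the double integral:

    ∬_D (90y^2) dA = ∫_0^{3} ∫_0^{3} (90y^2) dy dx.

Inner (y from 0 to 3): 810.
Outer (x from 0 to 3): 2430.

Therefore ∮_C P dx + Q dy = 2430.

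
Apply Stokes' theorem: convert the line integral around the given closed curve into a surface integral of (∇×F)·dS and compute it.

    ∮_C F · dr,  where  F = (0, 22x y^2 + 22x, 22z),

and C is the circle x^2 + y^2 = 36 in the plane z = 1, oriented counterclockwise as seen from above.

Let S be the flat disk x^2 + y^2 ≤ 36 in the plane z = 1, with upward unit normal n̂ = ẑ. By Stokes' theorem,

    ∮_C F · dr = ∬_S (∇ × F) · n̂ dS = ∬_D (curl F)_z dA,

where D is the disk x^2 + y^2 ≤ 36.

Compute the curl of F = (0, 22x y^2 + 22x, 22z):
    (∇ × F)_x = ∂F_z/∂y - ∂F_y/∂z = 0,
    (∇ × F)_y = ∂F_x/∂z - ∂F_z/∂x = 0,
    (∇ × F)_z = ∂F_y/∂x - ∂F_x/∂y = 22y^2 + 22.

On z = 1, (curl F)_z = 22y^2 + 22.

Convert to polar (x = r cos θ, y = r sin θ, dA = r dr dθ); the integrand becomes 22r^2sin(θ)^2 + 22, so

    ∬_D (curl F)_z dA = ∫_0^{2π} ∫_0^{6} (22r^2sin(θ)^2 + 22) · r dr dθ.

Inner (r from 0 to 6): 7128sin(θ)^2 + 396.
Outer (θ from 0 to 2π): 7920π.

Therefore ∮_C F · dr = 7920π.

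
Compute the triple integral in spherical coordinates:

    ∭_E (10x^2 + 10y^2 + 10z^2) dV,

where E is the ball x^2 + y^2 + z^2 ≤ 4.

In spherical coordinates, x = ρ sin(φ) cos(θ), y = ρ sin(φ) sin(θ), z = ρ cos(φ), and dV = ρ^2 sin(φ) dρ dφ dθ.

The integrand becomes 10ρ^2, so

    ∭_E (10x^2 + 10y^2 + 10z^2) dV = ∫_{0}^{2π} ∫_{0}^{π} ∫_{0}^{2} (10ρ^2) · ρ^2 sin(φ) dρ dφ dθ.

Inner (ρ): 64sin(φ).
Middle (φ): 128.
Outer (θ): 256π.

Therefore the triple integral equals 256π.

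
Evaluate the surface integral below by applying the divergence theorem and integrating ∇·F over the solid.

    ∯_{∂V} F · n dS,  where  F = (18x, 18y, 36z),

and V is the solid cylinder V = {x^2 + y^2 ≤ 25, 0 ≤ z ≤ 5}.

By the divergence theorem,

    ∯_{∂V} F · n dS = ∭_V (∇ · F) dV.

Compute the divergence:
    ∇ · F = ∂F_x/∂x + ∂F_y/∂y + ∂F_z/∂z = 18 + 18 + 36 = 72.

In cylindrical coordinates, x = r cos(θ), y = r sin(θ), z = z, dV = r dr dθ dz, with 0 ≤ r ≤ 5, 0 ≤ θ ≤ 2π, 0 ≤ z ≤ 5.

The integrand, after substitution and multiplying by the volume element, becomes (72) · r, so

    ∭_V (∇·F) dV = ∫_0^{2π} ∫_0^{5} ∫_0^{5} (72) · r dz dr dθ.

Inner (z from 0 to 5): 360r.
Middle (r from 0 to 5): 4500.
Outer (θ from 0 to 2π): 9000π.

Therefore ∯_{∂V} F · n dS = 9000π.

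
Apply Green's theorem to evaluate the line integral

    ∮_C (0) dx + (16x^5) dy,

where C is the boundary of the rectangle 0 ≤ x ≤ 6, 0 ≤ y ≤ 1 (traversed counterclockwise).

Green's theorem converts the closed line integral into a double integral over the enclosed region D:

    ∮_C P dx + Q dy = ∬_D (∂Q/∂x - ∂P/∂y) dA.

Here P = 0, Q = 16x^5, so

    ∂Q/∂x = 80x^4,    ∂P/∂y = 0,
    ∂Q/∂x - ∂P/∂y = 80x^4.

D is the region 0 ≤ x ≤ 6, 0 ≤ y ≤ 1. Evaluating the double integral:

    ∬_D (80x^4) dA = ∫_0^{6} ∫_0^{1} (80x^4) dy dx.

Inner (y from 0 to 1): 80x^4.
Outer (x from 0 to 6): 124416.

Therefore ∮_C P dx + Q dy = 124416.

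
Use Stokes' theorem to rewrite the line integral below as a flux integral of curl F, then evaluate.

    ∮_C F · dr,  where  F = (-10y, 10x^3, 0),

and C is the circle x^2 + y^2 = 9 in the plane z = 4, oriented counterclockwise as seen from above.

Let S be the flat disk x^2 + y^2 ≤ 9 in the plane z = 4, with upward unit normal n̂ = ẑ. By Stokes' theorem,

    ∮_C F · dr = ∬_S (∇ × F) · n̂ dS = ∬_D (curl F)_z dA,

where D is the disk x^2 + y^2 ≤ 9.

Compute the curl of F = (-10y, 10x^3, 0):
    (∇ × F)_x = ∂F_z/∂y - ∂F_y/∂z = 0,
    (∇ × F)_y = ∂F_x/∂z - ∂F_z/∂x = 0,
    (∇ × F)_z = ∂F_y/∂x - ∂F_x/∂y = 30x^2 + 10.

On z = 4, (curl F)_z = 30x^2 + 10.

Convert to polar (x = r cos θ, y = r sin θ, dA = r dr dθ); the integrand becomes 30r^2cos(θ)^2 + 10, so

    ∬_D (curl F)_z dA = ∫_0^{2π} ∫_0^{3} (30r^2cos(θ)^2 + 10) · r dr dθ.

Inner (r from 0 to 3): 1215cos(θ)^2/2 + 45.
Outer (θ from 0 to 2π): 1395π/2.

Therefore ∮_C F · dr = 1395π/2.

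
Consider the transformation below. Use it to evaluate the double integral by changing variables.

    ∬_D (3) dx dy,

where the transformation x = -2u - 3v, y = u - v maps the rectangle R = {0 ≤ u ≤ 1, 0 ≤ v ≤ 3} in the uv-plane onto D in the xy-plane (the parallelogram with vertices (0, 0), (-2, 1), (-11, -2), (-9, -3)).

Compute the Jacobian determinant of (x, y) with respect to (u, v):

    ∂(x,y)/∂(u,v) = | -2  -3 | = (-2)(-1) - (-3)(1) = 5.
                   | 1  -1 |

Its absolute value is |J| = 5 (the area scaling factor).

Substituting x = -2u - 3v, y = u - v into the integrand,

    3 → 3,

so the integral becomes

    ∬_R (3) · |J| du dv = ∫_0^1 ∫_0^3 (15) dv du.

Inner (v): 45.
Outer (u): 45.

Therefore ∬_D (3) dx dy = 45.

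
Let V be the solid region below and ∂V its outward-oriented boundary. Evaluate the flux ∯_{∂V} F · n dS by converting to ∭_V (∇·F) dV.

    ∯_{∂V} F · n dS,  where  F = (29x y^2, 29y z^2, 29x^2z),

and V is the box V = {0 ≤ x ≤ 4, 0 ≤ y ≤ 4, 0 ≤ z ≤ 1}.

By the divergence theorem,

    ∯_{∂V} F · n dS = ∭_V (∇ · F) dV.

Compute the divergence:
    ∇ · F = ∂F_x/∂x + ∂F_y/∂y + ∂F_z/∂z = 29y^2 + 29z^2 + 29x^2 = 29x^2 + 29y^2 + 29z^2.

V is a rectangular box, so dV = dx dy dz with 0 ≤ x ≤ 4, 0 ≤ y ≤ 4, 0 ≤ z ≤ 1.

Integrate (29x^2 + 29y^2 + 29z^2) over V as an iterated integral:

    ∭_V (∇·F) dV = ∫_0^{4} ∫_0^{4} ∫_0^{1} (29x^2 + 29y^2 + 29z^2) dz dy dx.

Inner (z from 0 to 1): 29x^2 + 29y^2 + 29/3.
Middle (y from 0 to 4): 116x^2 + 1972/3.
Outer (x from 0 to 4): 5104.

Therefore ∯_{∂V} F · n dS = 5104.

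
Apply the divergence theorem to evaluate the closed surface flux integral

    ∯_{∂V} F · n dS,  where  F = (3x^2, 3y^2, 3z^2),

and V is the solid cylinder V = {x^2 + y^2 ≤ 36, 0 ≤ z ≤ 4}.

By the divergence theorem,

    ∯_{∂V} F · n dS = ∭_V (∇ · F) dV.

Compute the divergence:
    ∇ · F = ∂F_x/∂x + ∂F_y/∂y + ∂F_z/∂z = 6x + 6y + 6z.

In cylindrical coordinates, x = r cos(θ), y = r sin(θ), z = z, dV = r dr dθ dz, with 0 ≤ r ≤ 6, 0 ≤ θ ≤ 2π, 0 ≤ z ≤ 4.

The integrand, after substitution and multiplying by the volume element, becomes (6sqrt(2)r sin(θ + π/4) + 6z) · r, so

    ∭_V (∇·F) dV = ∫_0^{2π} ∫_0^{6} ∫_0^{4} (6sqrt(2)r sin(θ + π/4) + 6z) · r dz dr dθ.

Inner (z from 0 to 4): 24r (sqrt(2)r sin(θ + π/4) + 2).
Middle (r from 0 to 6): 1728sqrt(2)sin(θ + π/4) + 864.
Outer (θ from 0 to 2π): 1728π.

Therefore ∯_{∂V} F · n dS = 1728π.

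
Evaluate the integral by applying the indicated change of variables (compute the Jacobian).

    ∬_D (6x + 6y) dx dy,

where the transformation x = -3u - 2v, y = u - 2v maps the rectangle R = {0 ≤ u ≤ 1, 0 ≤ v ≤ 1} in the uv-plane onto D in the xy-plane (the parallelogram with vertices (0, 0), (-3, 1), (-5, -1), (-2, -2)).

Compute the Jacobian determinant of (x, y) with respect to (u, v):

    ∂(x,y)/∂(u,v) = | -3  -2 | = (-3)(-2) - (-2)(1) = 8.
                   | 1  -2 |

Its absolute value is |J| = 8 (the area scaling factor).

Substituting x = -3u - 2v, y = u - 2v into the integrand,

    6x + 6y → -12u - 24v,

so the integral becomes

    ∬_R (-12u - 24v) · |J| du dv = ∫_0^1 ∫_0^1 (-96u - 192v) dv du.

Inner (v): -96u - 96.
Outer (u): -144.

Therefore ∬_D (6x + 6y) dx dy = -144.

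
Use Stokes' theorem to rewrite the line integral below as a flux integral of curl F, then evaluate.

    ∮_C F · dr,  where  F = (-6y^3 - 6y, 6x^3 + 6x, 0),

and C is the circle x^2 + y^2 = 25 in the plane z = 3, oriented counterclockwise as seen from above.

Let S be the flat disk x^2 + y^2 ≤ 25 in the plane z = 3, with upward unit normal n̂ = ẑ. By Stokes' theorem,

    ∮_C F · dr = ∬_S (∇ × F) · n̂ dS = ∬_D (curl F)_z dA,

where D is the disk x^2 + y^2 ≤ 25.

Compute the curl of F = (-6y^3 - 6y, 6x^3 + 6x, 0):
    (∇ × F)_x = ∂F_z/∂y - ∂F_y/∂z = 0,
    (∇ × F)_y = ∂F_x/∂z - ∂F_z/∂x = 0,
    (∇ × F)_z = ∂F_y/∂x - ∂F_x/∂y = 18x^2 + 18y^2 + 12.

On z = 3, (curl F)_z = 18x^2 + 18y^2 + 12.

Convert to polar (x = r cos θ, y = r sin θ, dA = r dr dθ); the integrand becomes 18r^2 + 12, so

    ∬_D (curl F)_z dA = ∫_0^{2π} ∫_0^{5} (18r^2 + 12) · r dr dθ.

Inner (r from 0 to 5): 5925/2.
Outer (θ from 0 to 2π): 5925π.

Therefore ∮_C F · dr = 5925π.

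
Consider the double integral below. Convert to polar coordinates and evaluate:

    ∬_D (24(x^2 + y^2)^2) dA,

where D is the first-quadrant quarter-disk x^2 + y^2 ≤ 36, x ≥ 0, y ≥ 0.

The region D is 0 ≤ r ≤ 6, 0 ≤ θ ≤ π/2 in polar coordinates, where x = r cos(θ), y = r sin(θ), and dA = r dr dθ.

Under the substitution, the integrand becomes 24r^4, so

    ∬_D (24(x^2 + y^2)^2) dA = ∫_{0}^{π/2} ∫_{0}^{6} (24r^4) · r dr dθ.

Inner integral (in r): ∫_{0}^{6} (24r^4) · r dr = 186624.

Outer integral (in θ): ∫_{0}^{π/2} (186624) dθ = 93312π.

Therefore ∬_D (24(x^2 + y^2)^2) dA = 93312π.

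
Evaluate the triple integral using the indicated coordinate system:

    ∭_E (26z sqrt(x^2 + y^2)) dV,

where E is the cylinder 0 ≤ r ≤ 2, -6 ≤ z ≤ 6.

In cylindrical coordinates, x = r cos(θ), y = r sin(θ), z = z, and dV = r dr dθ dz.

The integrand becomes 26r z, so

    ∭_E (26z sqrt(x^2 + y^2)) dV = ∫_{0}^{2π} ∫_{0}^{2} ∫_{-6}^{6} (26r z) · r dz dr dθ.

Inner (z): 0.
Middle (r from 0 to 2): 0.
Outer (θ): 0.

Therefore the triple integral equals 0.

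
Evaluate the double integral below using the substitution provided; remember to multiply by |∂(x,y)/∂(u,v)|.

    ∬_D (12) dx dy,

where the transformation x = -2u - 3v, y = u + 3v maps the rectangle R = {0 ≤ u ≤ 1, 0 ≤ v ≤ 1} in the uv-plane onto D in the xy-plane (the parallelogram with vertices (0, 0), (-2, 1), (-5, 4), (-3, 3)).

Compute the Jacobian determinant of (x, y) with respect to (u, v):

    ∂(x,y)/∂(u,v) = | -2  -3 | = (-2)(3) - (-3)(1) = -3.
                   | 1  3 |

Its absolute value is |J| = 3 (the area scaling factor).

Substituting x = -2u - 3v, y = u + 3v into the integrand,

    12 → 12,

so the integral becomes

    ∬_R (12) · |J| du dv = ∫_0^1 ∫_0^1 (36) dv du.

Inner (v): 36.
Outer (u): 36.

Therefore ∬_D (12) dx dy = 36.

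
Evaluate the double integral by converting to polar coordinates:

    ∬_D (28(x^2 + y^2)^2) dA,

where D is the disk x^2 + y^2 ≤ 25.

The region D is 0 ≤ r ≤ 5, 0 ≤ θ ≤ 2π in polar coordinates, where x = r cos(θ), y = r sin(θ), and dA = r dr dθ.

Under the substitution, the integrand becomes 28r^4, so

    ∬_D (28(x^2 + y^2)^2) dA = ∫_{0}^{2π} ∫_{0}^{5} (28r^4) · r dr dθ.

Inner integral (in r): ∫_{0}^{5} (28r^4) · r dr = 218750/3.

Outer integral (in θ): ∫_{0}^{2π} (218750/3) dθ = 437500π/3.

Therefore ∬_D (28(x^2 + y^2)^2) dA = 437500π/3.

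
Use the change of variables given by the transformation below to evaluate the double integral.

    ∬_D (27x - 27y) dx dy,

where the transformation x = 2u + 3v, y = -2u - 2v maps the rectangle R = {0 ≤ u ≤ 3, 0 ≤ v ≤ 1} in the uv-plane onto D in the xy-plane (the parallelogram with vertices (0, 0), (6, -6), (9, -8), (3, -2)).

Compute the Jacobian determinant of (x, y) with respect to (u, v):

    ∂(x,y)/∂(u,v) = | 2  3 | = (2)(-2) - (3)(-2) = 2.
                   | -2  -2 |

Its absolute value is |J| = 2 (the area scaling factor).

Substituting x = 2u + 3v, y = -2u - 2v into the integrand,

    27x - 27y → 108u + 135v,

so the integral becomes

    ∬_R (108u + 135v) · |J| du dv = ∫_0^3 ∫_0^1 (216u + 270v) dv du.

Inner (v): 216u + 135.
Outer (u): 1377.

Therefore ∬_D (27x - 27y) dx dy = 1377.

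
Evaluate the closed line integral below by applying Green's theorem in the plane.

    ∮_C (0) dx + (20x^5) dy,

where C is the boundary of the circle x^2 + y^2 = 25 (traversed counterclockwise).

Green's theorem converts the closed line integral into a double integral over the enclosed region D:

    ∮_C P dx + Q dy = ∬_D (∂Q/∂x - ∂P/∂y) dA.

Here P = 0, Q = 20x^5, so

    ∂Q/∂x = 100x^4,    ∂P/∂y = 0,
    ∂Q/∂x - ∂P/∂y = 100x^4.

D is the region x^2 + y^2 ≤ 25. Evaluating the double integral:

In polar coordinates (x = r cos θ, y = r sin θ, dA = r dr dθ) the integrand becomes 100r^4cos(θ)^4, so

    ∬_D (100x^4) dA = ∫_0^{2π} ∫_0^{5} (100r^4cos(θ)^4) · r dr dθ.

Inner (r from 0 to 5): 781250cos(θ)^4/3.
Outer (θ from 0 to 2π): 390625π/2.

Therefore ∮_C P dx + Q dy = 390625π/2.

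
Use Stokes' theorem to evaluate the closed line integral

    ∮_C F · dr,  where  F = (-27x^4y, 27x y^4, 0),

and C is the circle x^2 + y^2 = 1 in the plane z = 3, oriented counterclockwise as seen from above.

Let S be the flat disk x^2 + y^2 ≤ 1 in the plane z = 3, with upward unit normal n̂ = ẑ. By Stokes' theorem,

    ∮_C F · dr = ∬_S (∇ × F) · n̂ dS = ∬_D (curl F)_z dA,

where D is the disk x^2 + y^2 ≤ 1.

Compute the curl of F = (-27x^4y, 27x y^4, 0):
    (∇ × F)_x = ∂F_z/∂y - ∂F_y/∂z = 0,
    (∇ × F)_y = ∂F_x/∂z - ∂F_z/∂x = 0,
    (∇ × F)_z = ∂F_y/∂x - ∂F_x/∂y = 27x^4 + 27y^4.

On z = 3, (curl F)_z = 27x^4 + 27y^4.

Convert to polar (x = r cos θ, y = r sin θ, dA = r dr dθ); the integrand becomes 27r^4(sin(θ)^4 + cos(θ)^4), so

    ∬_D (curl F)_z dA = ∫_0^{2π} ∫_0^{1} (27r^4(sin(θ)^4 + cos(θ)^4)) · r dr dθ.

Inner (r from 0 to 1): 9sin(θ)^4/2 + 9cos(θ)^4/2.
Outer (θ from 0 to 2π): 27π/4.

Therefore ∮_C F · dr = 27π/4.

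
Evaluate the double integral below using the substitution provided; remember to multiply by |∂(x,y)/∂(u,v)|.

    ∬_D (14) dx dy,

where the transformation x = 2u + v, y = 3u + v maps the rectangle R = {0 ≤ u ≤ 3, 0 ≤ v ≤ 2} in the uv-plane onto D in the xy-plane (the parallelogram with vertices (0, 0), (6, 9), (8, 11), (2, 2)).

Compute the Jacobian determinant of (x, y) with respect to (u, v):

    ∂(x,y)/∂(u,v) = | 2  1 | = (2)(1) - (1)(3) = -1.
                   | 3  1 |

Its absolute value is |J| = 1 (the area scaling factor).

Substituting x = 2u + v, y = 3u + v into the integrand,

    14 → 14,

so the integral becomes

    ∬_R (14) · |J| du dv = ∫_0^3 ∫_0^2 (14) dv du.

Inner (v): 28.
Outer (u): 84.

Therefore ∬_D (14) dx dy = 84.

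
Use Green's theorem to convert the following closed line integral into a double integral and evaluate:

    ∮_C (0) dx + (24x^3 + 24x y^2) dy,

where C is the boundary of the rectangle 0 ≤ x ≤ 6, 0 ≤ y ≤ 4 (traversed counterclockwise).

Green's theorem converts the closed line integral into a double integral over the enclosed region D:

    ∮_C P dx + Q dy = ∬_D (∂Q/∂x - ∂P/∂y) dA.

Here P = 0, Q = 24x^3 + 24x y^2, so

    ∂Q/∂x = 72x^2 + 24y^2,    ∂P/∂y = 0,
    ∂Q/∂x - ∂P/∂y = 72x^2 + 24y^2.

D is the region 0 ≤ x ≤ 6, 0 ≤ y ≤ 4. Evaluating the double integral:

    ∬_D (72x^2 + 24y^2) dA = ∫_0^{6} ∫_0^{4} (72x^2 + 24y^2) dy dx.

Inner (y from 0 to 4): 288x^2 + 512.
Outer (x from 0 to 6): 23808.

Therefore ∮_C P dx + Q dy = 23808.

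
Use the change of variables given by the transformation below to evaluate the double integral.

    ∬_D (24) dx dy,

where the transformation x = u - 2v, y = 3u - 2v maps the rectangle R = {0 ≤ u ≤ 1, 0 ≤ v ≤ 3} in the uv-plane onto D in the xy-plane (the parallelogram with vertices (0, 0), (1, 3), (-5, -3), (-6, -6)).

Compute the Jacobian determinant of (x, y) with respect to (u, v):

    ∂(x,y)/∂(u,v) = | 1  -2 | = (1)(-2) - (-2)(3) = 4.
                   | 3  -2 |

Its absolute value is |J| = 4 (the area scaling factor).

Substituting x = u - 2v, y = 3u - 2v into the integrand,

    24 → 24,

so the integral becomes

    ∬_R (24) · |J| du dv = ∫_0^1 ∫_0^3 (96) dv du.

Inner (v): 288.
Outer (u): 288.

Therefore ∬_D (24) dx dy = 288.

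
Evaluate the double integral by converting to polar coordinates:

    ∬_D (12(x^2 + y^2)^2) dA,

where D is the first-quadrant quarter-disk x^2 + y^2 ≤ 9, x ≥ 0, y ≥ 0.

The region D is 0 ≤ r ≤ 3, 0 ≤ θ ≤ π/2 in polar coordinates, where x = r cos(θ), y = r sin(θ), and dA = r dr dθ.

Under the substitution, the integrand becomes 12r^4, so

    ∬_D (12(x^2 + y^2)^2) dA = ∫_{0}^{π/2} ∫_{0}^{3} (12r^4) · r dr dθ.

Inner integral (in r): ∫_{0}^{3} (12r^4) · r dr = 1458.

Outer integral (in θ): ∫_{0}^{π/2} (1458) dθ = 729π.

Therefore ∬_D (12(x^2 + y^2)^2) dA = 729π.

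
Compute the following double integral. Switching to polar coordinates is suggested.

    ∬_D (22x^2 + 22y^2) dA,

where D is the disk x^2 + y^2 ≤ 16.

The region D is 0 ≤ r ≤ 4, 0 ≤ θ ≤ 2π in polar coordinates, where x = r cos(θ), y = r sin(θ), and dA = r dr dθ.

Under the substitution, the integrand becomes 22r^2, so

    ∬_D (22x^2 + 22y^2) dA = ∫_{0}^{2π} ∫_{0}^{4} (22r^2) · r dr dθ.

Inner integral (in r): ∫_{0}^{4} (22r^2) · r dr = 1408.

Outer integral (in θ): ∫_{0}^{2π} (1408) dθ = 2816π.

Therefore ∬_D (22x^2 + 22y^2) dA = 2816π.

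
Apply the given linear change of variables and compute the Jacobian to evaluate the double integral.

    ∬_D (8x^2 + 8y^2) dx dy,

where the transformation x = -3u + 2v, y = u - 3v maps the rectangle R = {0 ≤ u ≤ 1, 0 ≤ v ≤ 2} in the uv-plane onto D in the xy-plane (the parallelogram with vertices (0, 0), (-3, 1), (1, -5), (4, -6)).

Compute the Jacobian determinant of (x, y) with respect to (u, v):

    ∂(x,y)/∂(u,v) = | -3  2 | = (-3)(-3) - (2)(1) = 7.
                   | 1  -3 |

Its absolute value is |J| = 7 (the area scaling factor).

Substituting x = -3u + 2v, y = u - 3v into the integrand,

    8x^2 + 8y^2 → 80u^2 - 144u v + 104v^2,

so the integral becomes

    ∬_R (80u^2 - 144u v + 104v^2) · |J| du dv = ∫_0^1 ∫_0^2 (560u^2 - 1008u v + 728v^2) dv du.

Inner (v): 1120u^2 - 2016u + 5824/3.
Outer (u): 3920/3.

Therefore ∬_D (8x^2 + 8y^2) dx dy = 3920/3.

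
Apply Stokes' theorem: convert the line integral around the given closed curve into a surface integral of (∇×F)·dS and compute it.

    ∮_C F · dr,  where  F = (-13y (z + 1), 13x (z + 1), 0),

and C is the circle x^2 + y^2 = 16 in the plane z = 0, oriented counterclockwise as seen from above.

Let S be the flat disk x^2 + y^2 ≤ 16 in the plane z = 0, with upward unit normal n̂ = ẑ. By Stokes' theorem,

    ∮_C F · dr = ∬_S (∇ × F) · n̂ dS = ∬_D (curl F)_z dA,

where D is the disk x^2 + y^2 ≤ 16.

Compute the curl of F = (-13y (z + 1), 13x (z + 1), 0):
    (∇ × F)_x = ∂F_z/∂y - ∂F_y/∂z = -13x,
    (∇ × F)_y = ∂F_x/∂z - ∂F_z/∂x = -13y,
    (∇ × F)_z = ∂F_y/∂x - ∂F_x/∂y = 26z + 26.

On z = 0, (curl F)_z = 26.

Convert to polar (x = r cos θ, y = r sin θ, dA = r dr dθ); the integrand becomes 26, so

    ∬_D (curl F)_z dA = ∫_0^{2π} ∫_0^{4} (26) · r dr dθ.

Inner (r from 0 to 4): 208.
Outer (θ from 0 to 2π): 416π.

Therefore ∮_C F · dr = 416π.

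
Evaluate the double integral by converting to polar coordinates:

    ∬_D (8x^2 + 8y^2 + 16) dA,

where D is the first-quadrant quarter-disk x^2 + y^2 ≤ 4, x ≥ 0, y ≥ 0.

The region D is 0 ≤ r ≤ 2, 0 ≤ θ ≤ π/2 in polar coordinates, where x = r cos(θ), y = r sin(θ), and dA = r dr dθ.

Under the substitution, the integrand becomes 8r^2 + 16, so

    ∬_D (8x^2 + 8y^2 + 16) dA = ∫_{0}^{π/2} ∫_{0}^{2} (8r^2 + 16) · r dr dθ.

Inner integral (in r): ∫_{0}^{2} (8r^2 + 16) · r dr = 64.

Outer integral (in θ): ∫_{0}^{π/2} (64) dθ = 32π.

Therefore ∬_D (8x^2 + 8y^2 + 16) dA = 32π.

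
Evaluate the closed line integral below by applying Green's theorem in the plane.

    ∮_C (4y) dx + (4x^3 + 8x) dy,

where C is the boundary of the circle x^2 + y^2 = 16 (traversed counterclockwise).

Green's theorem converts the closed line integral into a double integral over the enclosed region D:

    ∮_C P dx + Q dy = ∬_D (∂Q/∂x - ∂P/∂y) dA.

Here P = 4y, Q = 4x^3 + 8x, so

    ∂Q/∂x = 12x^2 + 8,    ∂P/∂y = 4,
    ∂Q/∂x - ∂P/∂y = 12x^2 + 4.

D is the region x^2 + y^2 ≤ 16. Evaluating the double integral:

In polar coordinates (x = r cos θ, y = r sin θ, dA = r dr dθ) the integrand becomes 12r^2cos(θ)^2 + 4, so

    ∬_D (12x^2 + 4) dA = ∫_0^{2π} ∫_0^{4} (12r^2cos(θ)^2 + 4) · r dr dθ.

Inner (r from 0 to 4): 768cos(θ)^2 + 32.
Outer (θ from 0 to 2π): 832π.

Therefore ∮_C P dx + Q dy = 832π.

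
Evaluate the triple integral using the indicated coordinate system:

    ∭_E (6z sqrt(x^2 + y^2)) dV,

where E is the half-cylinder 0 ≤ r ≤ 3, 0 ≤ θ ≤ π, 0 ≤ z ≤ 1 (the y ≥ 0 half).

In cylindrical coordinates, x = r cos(θ), y = r sin(θ), z = z, and dV = r dr dθ dz.

The integrand becomes 6r z, so

    ∭_E (6z sqrt(x^2 + y^2)) dV = ∫_{0}^{π} ∫_{0}^{3} ∫_{0}^{1} (6r z) · r dz dr dθ.

Inner (z): 3r^2.
Middle (r from 0 to 3): 27.
Outer (θ): 27π.

Therefore the triple integral equals 27π.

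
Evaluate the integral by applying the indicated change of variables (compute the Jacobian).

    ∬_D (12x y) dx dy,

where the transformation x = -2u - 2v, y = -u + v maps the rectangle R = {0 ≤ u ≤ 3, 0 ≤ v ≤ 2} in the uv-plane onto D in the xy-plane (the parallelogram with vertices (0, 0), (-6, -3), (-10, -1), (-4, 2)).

Compute the Jacobian determinant of (x, y) with respect to (u, v):

    ∂(x,y)/∂(u,v) = | -2  -2 | = (-2)(1) - (-2)(-1) = -4.
                   | -1  1 |

Its absolute value is |J| = 4 (the area scaling factor).

Substituting x = -2u - 2v, y = -u + v into the integrand,

    12x y → 24u^2 - 24v^2,

so the integral becomes

    ∬_R (24u^2 - 24v^2) · |J| du dv = ∫_0^3 ∫_0^2 (96u^2 - 96v^2) dv du.

Inner (v): 192u^2 - 256.
Outer (u): 960.

Therefore ∬_D (12x y) dx dy = 960.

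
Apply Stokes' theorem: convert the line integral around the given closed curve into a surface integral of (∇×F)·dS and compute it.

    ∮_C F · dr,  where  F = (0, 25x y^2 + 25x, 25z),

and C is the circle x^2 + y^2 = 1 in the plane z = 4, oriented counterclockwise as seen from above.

Let S be the flat disk x^2 + y^2 ≤ 1 in the plane z = 4, with upward unit normal n̂ = ẑ. By Stokes' theorem,

    ∮_C F · dr = ∬_S (∇ × F) · n̂ dS = ∬_D (curl F)_z dA,

where D is the disk x^2 + y^2 ≤ 1.

Compute the curl of F = (0, 25x y^2 + 25x, 25z):
    (∇ × F)_x = ∂F_z/∂y - ∂F_y/∂z = 0,
    (∇ × F)_y = ∂F_x/∂z - ∂F_z/∂x = 0,
    (∇ × F)_z = ∂F_y/∂x - ∂F_x/∂y = 25y^2 + 25.

On z = 4, (curl F)_z = 25y^2 + 25.

Convert to polar (x = r cos θ, y = r sin θ, dA = r dr dθ); the integrand becomes 25r^2sin(θ)^2 + 25, so

    ∬_D (curl F)_z dA = ∫_0^{2π} ∫_0^{1} (25r^2sin(θ)^2 + 25) · r dr dθ.

Inner (r from 0 to 1): 25sin(θ)^2/4 + 25/2.
Outer (θ from 0 to 2π): 125π/4.

Therefore ∮_C F · dr = 125π/4.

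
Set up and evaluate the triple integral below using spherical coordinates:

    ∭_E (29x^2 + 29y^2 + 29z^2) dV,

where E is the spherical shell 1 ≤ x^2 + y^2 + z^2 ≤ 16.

In spherical coordinates, x = ρ sin(φ) cos(θ), y = ρ sin(φ) sin(θ), z = ρ cos(φ), and dV = ρ^2 sin(φ) dρ dφ dθ.

The integrand becomes 29ρ^2, so

    ∭_E (29x^2 + 29y^2 + 29z^2) dV = ∫_{0}^{2π} ∫_{0}^{π} ∫_{1}^{4} (29ρ^2) · ρ^2 sin(φ) dρ dφ dθ.

Inner (ρ): 29667sin(φ)/5.
Middle (φ): 59334/5.
Outer (θ): 118668π/5.

Therefore the triple integral equals 118668π/5.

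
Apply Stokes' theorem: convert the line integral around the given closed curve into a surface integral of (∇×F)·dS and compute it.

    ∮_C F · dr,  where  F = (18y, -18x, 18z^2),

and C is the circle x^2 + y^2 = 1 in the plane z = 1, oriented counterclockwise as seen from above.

Let S be the flat disk x^2 + y^2 ≤ 1 in the plane z = 1, with upward unit normal n̂ = ẑ. By Stokes' theorem,

    ∮_C F · dr = ∬_S (∇ × F) · n̂ dS = ∬_D (curl F)_z dA,

where D is the disk x^2 + y^2 ≤ 1.

Compute the curl of F = (18y, -18x, 18z^2):
    (∇ × F)_x = ∂F_z/∂y - ∂F_y/∂z = 0,
    (∇ × F)_y = ∂F_x/∂z - ∂F_z/∂x = 0,
    (∇ × F)_z = ∂F_y/∂x - ∂F_x/∂y = -36.

On z = 1, (curl F)_z = -36.

Convert to polar (x = r cos θ, y = r sin θ, dA = r dr dθ); the integrand becomes -36, so

    ∬_D (curl F)_z dA = ∫_0^{2π} ∫_0^{1} (-36) · r dr dθ.

Inner (r from 0 to 1): -18.
Outer (θ from 0 to 2π): -36π.

Therefore ∮_C F · dr = -36π.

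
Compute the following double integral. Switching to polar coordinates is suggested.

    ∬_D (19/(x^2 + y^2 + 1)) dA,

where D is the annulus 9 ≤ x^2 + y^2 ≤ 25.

The region D is 3 ≤ r ≤ 5, 0 ≤ θ ≤ 2π in polar coordinates, where x = r cos(θ), y = r sin(θ), and dA = r dr dθ.

Under the substitution, the integrand becomes 19/(r^2 + 1), so

    ∬_D (19/(x^2 + y^2 + 1)) dA = ∫_{0}^{2π} ∫_{3}^{5} (19/(r^2 + 1)) · r dr dθ.

Inner integral (in r): ∫_{3}^{5} (19/(r^2 + 1)) · r dr = log(10604499373sqrt(65)/9765625).

Outer integral (in θ): ∫_{0}^{2π} (log(10604499373sqrt(65)/9765625)) dθ = log((10604499373sqrt(65)/9765625)^(2π)).

Therefore ∬_D (19/(x^2 + y^2 + 1)) dA = log((10604499373sqrt(65)/9765625)^(2π)).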